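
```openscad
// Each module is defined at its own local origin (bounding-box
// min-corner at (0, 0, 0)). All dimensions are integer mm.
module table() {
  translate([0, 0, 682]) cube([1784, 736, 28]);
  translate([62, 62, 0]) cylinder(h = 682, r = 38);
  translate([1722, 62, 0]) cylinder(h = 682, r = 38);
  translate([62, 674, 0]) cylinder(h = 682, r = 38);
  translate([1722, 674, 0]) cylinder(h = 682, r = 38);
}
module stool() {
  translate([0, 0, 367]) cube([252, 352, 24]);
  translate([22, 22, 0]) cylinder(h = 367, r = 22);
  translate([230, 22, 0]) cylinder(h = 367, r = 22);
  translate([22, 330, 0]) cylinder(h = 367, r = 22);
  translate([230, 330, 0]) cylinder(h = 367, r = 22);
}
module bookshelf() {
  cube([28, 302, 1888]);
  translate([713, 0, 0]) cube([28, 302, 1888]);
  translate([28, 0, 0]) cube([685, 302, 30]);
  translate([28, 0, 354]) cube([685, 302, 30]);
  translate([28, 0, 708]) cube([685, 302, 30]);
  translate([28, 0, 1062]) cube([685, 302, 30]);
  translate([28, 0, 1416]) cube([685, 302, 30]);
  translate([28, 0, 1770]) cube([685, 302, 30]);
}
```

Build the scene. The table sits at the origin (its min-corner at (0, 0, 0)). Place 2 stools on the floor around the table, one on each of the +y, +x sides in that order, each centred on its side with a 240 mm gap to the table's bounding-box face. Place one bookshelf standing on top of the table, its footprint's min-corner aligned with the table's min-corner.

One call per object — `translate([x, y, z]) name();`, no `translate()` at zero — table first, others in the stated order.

table();
translate([766, 976, 0]) stool();
translate([2024, 192, 0]) stool();
translate([0, 0, 710]) bookshelf();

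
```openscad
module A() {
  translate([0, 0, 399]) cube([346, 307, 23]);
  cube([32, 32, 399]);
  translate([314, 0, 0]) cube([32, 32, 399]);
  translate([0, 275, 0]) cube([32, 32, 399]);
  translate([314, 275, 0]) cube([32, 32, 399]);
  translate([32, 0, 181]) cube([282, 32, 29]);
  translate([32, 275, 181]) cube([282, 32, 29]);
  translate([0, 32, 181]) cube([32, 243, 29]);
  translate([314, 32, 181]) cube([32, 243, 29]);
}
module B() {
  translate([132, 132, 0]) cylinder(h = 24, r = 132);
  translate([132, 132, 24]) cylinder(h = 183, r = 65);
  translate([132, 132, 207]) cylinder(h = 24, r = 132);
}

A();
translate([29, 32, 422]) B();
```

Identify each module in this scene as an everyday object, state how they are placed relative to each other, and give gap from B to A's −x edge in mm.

A is a stool. B is a spool. The spool is on top of the stool. The gap from the spool to the stool's −x edge is 29 mm.

The spool's min-x is at 29; the stool's min-x is 0; gap = 29 mm.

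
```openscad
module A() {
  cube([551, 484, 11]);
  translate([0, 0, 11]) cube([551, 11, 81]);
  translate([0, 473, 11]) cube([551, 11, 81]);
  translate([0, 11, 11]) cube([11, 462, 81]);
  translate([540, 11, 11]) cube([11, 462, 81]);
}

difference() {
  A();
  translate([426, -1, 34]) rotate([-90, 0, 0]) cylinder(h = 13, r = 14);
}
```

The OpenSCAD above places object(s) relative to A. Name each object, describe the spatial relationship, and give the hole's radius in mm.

A is an open box. The open box has a circular hole through its front wall. The hole's radius is 14 mm.

The subtracted cylinder has r = 14 mm.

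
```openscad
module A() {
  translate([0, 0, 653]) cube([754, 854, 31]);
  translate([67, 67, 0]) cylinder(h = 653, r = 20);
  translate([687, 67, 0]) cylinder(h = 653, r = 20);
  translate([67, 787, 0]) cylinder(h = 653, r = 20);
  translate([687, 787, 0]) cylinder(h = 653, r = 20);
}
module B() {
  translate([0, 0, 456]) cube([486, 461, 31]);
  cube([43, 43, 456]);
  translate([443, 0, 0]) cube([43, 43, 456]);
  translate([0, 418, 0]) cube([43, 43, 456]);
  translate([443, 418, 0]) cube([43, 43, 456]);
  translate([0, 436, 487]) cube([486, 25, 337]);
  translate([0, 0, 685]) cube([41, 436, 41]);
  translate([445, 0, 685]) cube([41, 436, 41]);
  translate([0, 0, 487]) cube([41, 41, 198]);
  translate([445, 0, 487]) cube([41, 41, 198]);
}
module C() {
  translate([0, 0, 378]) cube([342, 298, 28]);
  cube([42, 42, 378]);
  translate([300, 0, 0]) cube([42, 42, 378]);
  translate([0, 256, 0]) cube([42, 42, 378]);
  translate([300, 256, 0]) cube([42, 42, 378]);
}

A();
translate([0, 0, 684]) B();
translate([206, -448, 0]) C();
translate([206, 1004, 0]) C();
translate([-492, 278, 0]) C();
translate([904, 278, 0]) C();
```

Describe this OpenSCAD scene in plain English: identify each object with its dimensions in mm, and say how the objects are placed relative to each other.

A is a rectangular dining table. The top is 754×854×31 mm with its upper surface at z = 684 mm. It stands on four round legs of 40 mm diameter, each leg's bounding box inset 47 mm from the nearest pair of top edges, running from the floor to the underside of the top.

B is a chair. The seat is a 486×461×31 mm slab with its top at z = 487 mm, on four 43×43 mm corner legs (flush with the seat edges, standing on z = 0). A flat backrest 25 mm thick, 337 mm tall, spans the full seat width and rises from the seat top along its +y edge, rear face flush with the rear of the seat. Two armrests of 41×41 mm section run along each side from the seat's front edge to the front of the backrest, top faces 239 mm above the seat top and outer faces flush with the seat's x-edges; a 41×41 mm post under the front of each armrest stands on the seat at the front corner.

C is a four-legged stool. The seat is 342×298 mm, 28 mm thick, top at z = 406 mm. It stands on four square legs, each 42×42 mm in cross-section, from z = 0 to the seat underside, each flush with a corner of the seat.

The chair is on top of the table. Four stools sit around the table at the −y, +y, −x, +x sides.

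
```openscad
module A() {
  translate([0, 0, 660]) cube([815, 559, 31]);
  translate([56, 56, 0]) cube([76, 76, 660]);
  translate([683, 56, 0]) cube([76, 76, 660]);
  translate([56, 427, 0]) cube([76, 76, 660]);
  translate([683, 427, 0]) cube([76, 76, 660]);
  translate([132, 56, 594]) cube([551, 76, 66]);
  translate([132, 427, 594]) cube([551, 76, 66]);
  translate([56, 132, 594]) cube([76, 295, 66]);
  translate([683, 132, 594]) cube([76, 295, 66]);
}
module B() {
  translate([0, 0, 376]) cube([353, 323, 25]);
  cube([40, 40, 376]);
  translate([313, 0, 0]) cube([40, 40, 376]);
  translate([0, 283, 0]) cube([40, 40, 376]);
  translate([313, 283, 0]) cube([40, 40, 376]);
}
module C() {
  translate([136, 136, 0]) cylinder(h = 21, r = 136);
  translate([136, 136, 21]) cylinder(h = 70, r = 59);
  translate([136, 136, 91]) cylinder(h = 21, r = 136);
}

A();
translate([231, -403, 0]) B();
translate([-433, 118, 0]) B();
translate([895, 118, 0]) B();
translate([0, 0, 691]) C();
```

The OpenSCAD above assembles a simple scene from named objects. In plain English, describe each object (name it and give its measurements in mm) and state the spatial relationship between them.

A is a rectangular dining table. The top is 815×559×31 mm with its upper surface at z = 691 mm. It stands on four 76×76 mm square legs, each inset 56 mm from the nearest pair of top edges, running from the floor to the underside of the top. Four apron rails, 76 mm thick and 66 mm tall, run between adjacent legs with their top edges flush with the underside of the top and their outer faces flush with the legs' outer faces.

B is a simple wooden stool: a rectangular seat 353 mm (x) by 323 mm (y), 25 mm thick, top face at z = 401 mm, on four square legs, each 40×40 mm in cross-section. The legs rest on z = 0, each flush with a corner of the seat.

C is a spool: two coaxial disc flanges of radius 136 mm and thickness 21 mm, joined by a core cylinder of radius 59 mm and height 70 mm. The lower flange rests on z = 0 and the three cylinders share a vertical axis.

Three stools sit around the table at the −y, −x, +x sides. The spool is on top of the table.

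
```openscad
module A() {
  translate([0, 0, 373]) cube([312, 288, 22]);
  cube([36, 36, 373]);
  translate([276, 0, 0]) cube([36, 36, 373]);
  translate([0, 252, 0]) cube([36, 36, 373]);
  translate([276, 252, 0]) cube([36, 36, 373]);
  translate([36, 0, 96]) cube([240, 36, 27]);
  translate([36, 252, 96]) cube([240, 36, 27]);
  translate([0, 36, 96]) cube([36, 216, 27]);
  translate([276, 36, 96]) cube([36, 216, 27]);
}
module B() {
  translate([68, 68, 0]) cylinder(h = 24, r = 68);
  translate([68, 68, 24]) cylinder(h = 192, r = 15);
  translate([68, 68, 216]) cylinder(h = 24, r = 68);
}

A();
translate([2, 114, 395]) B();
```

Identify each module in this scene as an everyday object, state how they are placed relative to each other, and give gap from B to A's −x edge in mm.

A is a stool. B is a spool. The spool is on top of the stool. The gap from the spool to the stool's −x edge is 2 mm.

The spool's min-x is at 2; the stool's min-x is 0; gap = 2 mm.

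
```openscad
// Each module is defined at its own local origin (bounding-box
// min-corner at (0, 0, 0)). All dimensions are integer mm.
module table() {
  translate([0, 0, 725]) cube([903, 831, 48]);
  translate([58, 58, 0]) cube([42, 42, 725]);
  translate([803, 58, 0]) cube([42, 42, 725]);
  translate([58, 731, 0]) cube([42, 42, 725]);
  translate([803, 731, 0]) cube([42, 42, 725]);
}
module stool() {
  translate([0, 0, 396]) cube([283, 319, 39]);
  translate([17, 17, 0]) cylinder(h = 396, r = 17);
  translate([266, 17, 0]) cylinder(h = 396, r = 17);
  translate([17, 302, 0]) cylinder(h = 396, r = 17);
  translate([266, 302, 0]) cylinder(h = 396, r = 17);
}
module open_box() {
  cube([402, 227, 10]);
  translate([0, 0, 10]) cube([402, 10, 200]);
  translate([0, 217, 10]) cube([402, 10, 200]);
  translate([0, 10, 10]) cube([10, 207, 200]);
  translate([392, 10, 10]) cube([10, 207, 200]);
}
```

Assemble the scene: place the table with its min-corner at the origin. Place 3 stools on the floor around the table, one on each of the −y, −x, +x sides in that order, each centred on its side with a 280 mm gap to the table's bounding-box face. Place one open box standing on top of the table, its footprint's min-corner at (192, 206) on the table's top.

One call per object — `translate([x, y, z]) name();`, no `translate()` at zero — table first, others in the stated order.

table();
translate([310, -599, 0]) stool();
translate([-563, 256, 0]) stool();
translate([1183, 256, 0]) stool();
translate([192, 206, 773]) open_box();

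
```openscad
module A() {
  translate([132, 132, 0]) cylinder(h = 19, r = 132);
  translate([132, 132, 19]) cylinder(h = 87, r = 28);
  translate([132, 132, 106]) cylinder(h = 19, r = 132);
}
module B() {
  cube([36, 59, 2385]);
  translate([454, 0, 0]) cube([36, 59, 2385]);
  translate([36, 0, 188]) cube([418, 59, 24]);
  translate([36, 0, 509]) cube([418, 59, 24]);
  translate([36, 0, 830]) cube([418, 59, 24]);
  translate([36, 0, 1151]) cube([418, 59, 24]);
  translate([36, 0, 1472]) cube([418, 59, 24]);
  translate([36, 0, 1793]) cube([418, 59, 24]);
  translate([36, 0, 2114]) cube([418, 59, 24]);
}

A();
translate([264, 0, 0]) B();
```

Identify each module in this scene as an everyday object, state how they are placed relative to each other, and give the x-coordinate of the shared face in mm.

The spool's +x face and the ladder's −x face are both at x = 264 mm.

A is a spool. B is a ladder. The ladder is against the spool's +x side, with their −y faces flush. The x-coordinate of the shared face is 264 mm.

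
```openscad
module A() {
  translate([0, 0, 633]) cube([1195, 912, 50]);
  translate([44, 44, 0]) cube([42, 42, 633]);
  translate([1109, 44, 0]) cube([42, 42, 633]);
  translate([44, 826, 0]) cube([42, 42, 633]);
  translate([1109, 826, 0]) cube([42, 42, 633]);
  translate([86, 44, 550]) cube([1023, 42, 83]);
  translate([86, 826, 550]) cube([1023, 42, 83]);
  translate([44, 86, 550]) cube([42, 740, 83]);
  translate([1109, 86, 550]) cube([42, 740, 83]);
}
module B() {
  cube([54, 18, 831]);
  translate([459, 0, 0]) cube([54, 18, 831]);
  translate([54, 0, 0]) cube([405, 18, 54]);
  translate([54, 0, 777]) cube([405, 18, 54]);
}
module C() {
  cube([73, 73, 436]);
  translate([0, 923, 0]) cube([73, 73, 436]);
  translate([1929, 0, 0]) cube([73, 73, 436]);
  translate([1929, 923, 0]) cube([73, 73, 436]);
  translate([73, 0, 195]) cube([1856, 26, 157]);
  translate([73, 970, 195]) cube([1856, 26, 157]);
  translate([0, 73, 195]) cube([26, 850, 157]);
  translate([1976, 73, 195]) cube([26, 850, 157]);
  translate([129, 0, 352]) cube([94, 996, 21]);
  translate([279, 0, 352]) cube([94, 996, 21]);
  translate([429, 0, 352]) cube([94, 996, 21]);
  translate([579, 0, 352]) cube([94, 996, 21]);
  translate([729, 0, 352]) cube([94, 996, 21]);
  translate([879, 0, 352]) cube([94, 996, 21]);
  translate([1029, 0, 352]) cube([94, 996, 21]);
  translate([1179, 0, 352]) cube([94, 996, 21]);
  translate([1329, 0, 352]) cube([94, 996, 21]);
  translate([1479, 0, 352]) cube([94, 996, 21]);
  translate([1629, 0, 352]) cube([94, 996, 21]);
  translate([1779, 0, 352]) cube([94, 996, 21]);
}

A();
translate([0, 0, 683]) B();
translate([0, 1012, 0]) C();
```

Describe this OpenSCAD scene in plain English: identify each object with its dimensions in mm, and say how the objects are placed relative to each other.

A is a rectangular dining table. The top is 1195×912×50 mm with its upper surface at z = 683 mm. It stands on four 42×42 mm square legs, each inset 44 mm from the nearest pair of top edges, running from the floor to the underside of the top. Four apron rails, 42 mm thick and 83 mm tall, run between adjacent legs with their top edges flush with the underside of the top and their outer faces flush with the legs' outer faces.

B is a rectangular picture frame lying in the x–z plane (depth along y). The opening is 405 mm wide (x) by 723 mm tall (z), surrounded by a border 54 mm wide on all four sides. The frame is 18 mm deep and is made of two full-height vertical stiles with two horizontal rails fitted between them.

C is a bed frame 2002 mm long (x) by 996 mm wide (y). Four 73×73 mm corner posts, 436 mm tall, at the corners of the footprint. Four rails of 26 mm thickness and 157 mm height run between adjacent posts with their undersides at z = 195 mm, their outer faces flush with the outside of the frame (the two x-running rails run between the posts' inner faces; the two y-running rails run between the posts' inner faces). 12 slats, each 94 mm wide (x) and 21 mm thick, lie across the top of the two x-running rails, running the full 996 mm width of the frame in y; the slats are evenly spaced along x between the inner faces of the end posts with equal gaps (rounded down to the nearest mm) at the −x end and between each pair — any rounding remainder accumulates at the +x end.

The picture frame is on top of the table. The bed frame is on the floor beside the table on its +y side.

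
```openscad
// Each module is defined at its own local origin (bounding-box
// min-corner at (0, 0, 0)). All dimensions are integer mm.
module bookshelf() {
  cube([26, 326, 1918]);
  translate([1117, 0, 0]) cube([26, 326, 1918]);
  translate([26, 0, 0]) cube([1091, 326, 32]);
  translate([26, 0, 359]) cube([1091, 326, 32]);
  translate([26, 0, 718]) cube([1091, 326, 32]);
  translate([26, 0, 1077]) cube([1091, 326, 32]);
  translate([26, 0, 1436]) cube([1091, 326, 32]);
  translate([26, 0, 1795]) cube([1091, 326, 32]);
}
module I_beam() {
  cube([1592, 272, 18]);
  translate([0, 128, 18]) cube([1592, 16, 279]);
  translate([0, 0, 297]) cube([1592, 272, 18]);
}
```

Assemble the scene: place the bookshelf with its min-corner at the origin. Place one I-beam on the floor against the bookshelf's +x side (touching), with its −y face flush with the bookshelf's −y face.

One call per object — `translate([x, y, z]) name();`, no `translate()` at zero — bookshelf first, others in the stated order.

bookshelf();
translate([1143, 0, 0]) I_beam();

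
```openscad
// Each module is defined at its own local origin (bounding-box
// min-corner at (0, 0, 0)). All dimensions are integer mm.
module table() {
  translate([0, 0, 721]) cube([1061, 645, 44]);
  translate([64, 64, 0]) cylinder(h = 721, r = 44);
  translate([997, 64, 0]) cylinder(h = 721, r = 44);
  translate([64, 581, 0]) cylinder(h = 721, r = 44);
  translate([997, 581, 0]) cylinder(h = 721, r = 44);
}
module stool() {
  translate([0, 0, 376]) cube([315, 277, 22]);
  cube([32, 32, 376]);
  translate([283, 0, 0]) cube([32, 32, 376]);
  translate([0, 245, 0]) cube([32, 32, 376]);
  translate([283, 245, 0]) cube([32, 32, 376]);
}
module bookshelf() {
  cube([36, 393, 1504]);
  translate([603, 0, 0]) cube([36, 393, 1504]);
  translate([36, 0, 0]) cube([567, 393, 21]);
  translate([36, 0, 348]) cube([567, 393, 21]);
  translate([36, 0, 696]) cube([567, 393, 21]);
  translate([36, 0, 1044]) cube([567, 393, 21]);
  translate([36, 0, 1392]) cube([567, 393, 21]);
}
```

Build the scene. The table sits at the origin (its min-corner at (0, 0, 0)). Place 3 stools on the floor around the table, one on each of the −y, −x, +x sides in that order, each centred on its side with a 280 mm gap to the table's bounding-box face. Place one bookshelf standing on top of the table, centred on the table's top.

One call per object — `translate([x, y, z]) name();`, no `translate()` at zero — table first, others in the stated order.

table();
translate([373, -557, 0]) stool();
translate([-595, 184, 0]) stool();
translate([1341, 184, 0]) stool();
translate([211, 126, 765]) bookshelf();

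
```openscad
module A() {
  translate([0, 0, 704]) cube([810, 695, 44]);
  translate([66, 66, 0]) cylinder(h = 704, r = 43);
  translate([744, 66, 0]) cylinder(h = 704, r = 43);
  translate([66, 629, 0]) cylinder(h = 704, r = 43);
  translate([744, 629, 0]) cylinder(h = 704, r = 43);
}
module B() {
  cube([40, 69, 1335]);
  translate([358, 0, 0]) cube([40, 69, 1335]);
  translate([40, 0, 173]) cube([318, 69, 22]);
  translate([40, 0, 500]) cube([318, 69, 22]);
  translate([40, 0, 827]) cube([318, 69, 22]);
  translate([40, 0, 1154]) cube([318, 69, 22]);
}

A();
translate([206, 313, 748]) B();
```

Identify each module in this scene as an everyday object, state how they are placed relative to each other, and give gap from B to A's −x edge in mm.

The ladder's min-x is at 206; the table's min-x is 0; gap = 206 mm.

A is a table. B is a ladder. The ladder is on top of the table, centred. The gap from the ladder to the table's −x edge is 206 mm.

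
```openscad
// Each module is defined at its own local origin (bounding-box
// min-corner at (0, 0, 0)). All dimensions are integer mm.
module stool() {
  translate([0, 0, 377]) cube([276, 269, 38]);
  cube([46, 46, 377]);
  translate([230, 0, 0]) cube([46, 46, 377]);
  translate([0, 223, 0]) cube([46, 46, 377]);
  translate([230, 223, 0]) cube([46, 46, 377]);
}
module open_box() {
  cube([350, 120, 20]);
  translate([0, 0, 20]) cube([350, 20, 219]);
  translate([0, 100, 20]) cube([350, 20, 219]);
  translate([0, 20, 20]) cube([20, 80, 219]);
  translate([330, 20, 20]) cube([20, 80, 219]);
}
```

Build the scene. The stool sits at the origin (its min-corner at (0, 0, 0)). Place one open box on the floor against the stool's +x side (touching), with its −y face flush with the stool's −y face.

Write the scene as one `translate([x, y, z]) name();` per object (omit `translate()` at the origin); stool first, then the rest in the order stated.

stool();
translate([276, 0, 0]) open_box();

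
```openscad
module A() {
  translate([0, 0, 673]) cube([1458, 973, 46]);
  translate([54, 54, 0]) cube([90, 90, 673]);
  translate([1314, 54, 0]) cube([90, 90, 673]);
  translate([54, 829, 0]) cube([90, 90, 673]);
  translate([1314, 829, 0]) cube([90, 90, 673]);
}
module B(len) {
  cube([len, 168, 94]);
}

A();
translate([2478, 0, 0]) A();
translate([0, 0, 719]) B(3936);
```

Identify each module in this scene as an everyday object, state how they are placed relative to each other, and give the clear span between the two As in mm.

A is a table. B is a beam. A beam spans the tops of two tables. The clear span between the two tables is 1020 mm.

Second table starts at x = 2478; first ends at x = 1458; clear span = 2478 − 1458 = 1020 mm.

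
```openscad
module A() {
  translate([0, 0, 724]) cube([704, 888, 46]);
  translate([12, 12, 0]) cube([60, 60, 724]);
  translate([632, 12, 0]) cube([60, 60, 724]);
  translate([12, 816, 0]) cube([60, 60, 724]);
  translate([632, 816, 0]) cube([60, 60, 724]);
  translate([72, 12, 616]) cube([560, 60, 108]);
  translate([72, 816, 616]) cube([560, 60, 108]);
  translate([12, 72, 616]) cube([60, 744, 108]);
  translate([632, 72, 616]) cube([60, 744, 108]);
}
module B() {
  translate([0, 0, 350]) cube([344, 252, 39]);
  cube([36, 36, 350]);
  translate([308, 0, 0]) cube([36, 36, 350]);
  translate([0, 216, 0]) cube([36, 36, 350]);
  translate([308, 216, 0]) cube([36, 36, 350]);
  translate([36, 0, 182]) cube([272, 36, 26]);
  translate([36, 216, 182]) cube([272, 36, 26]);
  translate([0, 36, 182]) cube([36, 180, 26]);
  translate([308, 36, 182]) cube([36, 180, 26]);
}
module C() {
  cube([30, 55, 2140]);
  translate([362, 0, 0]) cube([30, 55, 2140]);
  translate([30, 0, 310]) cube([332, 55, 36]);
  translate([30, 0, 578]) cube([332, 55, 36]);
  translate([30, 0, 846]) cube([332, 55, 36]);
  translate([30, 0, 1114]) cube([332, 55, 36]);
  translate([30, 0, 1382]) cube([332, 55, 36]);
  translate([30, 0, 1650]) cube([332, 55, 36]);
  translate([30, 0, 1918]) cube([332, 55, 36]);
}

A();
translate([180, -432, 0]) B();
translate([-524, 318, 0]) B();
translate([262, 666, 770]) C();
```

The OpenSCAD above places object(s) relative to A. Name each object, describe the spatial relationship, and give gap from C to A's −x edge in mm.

The ladder's min-x is at 262; the table's min-x is 0; gap = 262 mm.

A is a table. B is a stool. C is a ladder. Two stools sit around the table at the −y, −x sides. The ladder is on top of the table. The gap from the ladder to the table's −x edge is 262 mm.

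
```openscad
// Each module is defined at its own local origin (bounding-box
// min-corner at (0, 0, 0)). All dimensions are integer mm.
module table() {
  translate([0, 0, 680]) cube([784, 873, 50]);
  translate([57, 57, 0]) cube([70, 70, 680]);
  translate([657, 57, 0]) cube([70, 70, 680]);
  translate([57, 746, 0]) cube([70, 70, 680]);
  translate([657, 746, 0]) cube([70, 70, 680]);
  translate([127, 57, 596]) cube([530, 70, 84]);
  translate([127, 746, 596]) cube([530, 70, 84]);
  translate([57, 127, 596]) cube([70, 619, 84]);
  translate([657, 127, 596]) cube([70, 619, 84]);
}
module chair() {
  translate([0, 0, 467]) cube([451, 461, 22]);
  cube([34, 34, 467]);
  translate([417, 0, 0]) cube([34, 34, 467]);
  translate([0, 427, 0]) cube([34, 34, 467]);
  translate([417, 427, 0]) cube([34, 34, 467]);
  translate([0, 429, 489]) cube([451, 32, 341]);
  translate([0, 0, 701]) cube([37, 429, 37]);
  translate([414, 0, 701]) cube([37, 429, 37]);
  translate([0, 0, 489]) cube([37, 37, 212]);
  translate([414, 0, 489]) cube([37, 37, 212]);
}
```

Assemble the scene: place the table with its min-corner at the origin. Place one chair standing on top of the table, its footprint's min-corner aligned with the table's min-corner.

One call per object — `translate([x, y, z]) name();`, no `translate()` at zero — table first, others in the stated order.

table();
translate([0, 0, 730]) chair();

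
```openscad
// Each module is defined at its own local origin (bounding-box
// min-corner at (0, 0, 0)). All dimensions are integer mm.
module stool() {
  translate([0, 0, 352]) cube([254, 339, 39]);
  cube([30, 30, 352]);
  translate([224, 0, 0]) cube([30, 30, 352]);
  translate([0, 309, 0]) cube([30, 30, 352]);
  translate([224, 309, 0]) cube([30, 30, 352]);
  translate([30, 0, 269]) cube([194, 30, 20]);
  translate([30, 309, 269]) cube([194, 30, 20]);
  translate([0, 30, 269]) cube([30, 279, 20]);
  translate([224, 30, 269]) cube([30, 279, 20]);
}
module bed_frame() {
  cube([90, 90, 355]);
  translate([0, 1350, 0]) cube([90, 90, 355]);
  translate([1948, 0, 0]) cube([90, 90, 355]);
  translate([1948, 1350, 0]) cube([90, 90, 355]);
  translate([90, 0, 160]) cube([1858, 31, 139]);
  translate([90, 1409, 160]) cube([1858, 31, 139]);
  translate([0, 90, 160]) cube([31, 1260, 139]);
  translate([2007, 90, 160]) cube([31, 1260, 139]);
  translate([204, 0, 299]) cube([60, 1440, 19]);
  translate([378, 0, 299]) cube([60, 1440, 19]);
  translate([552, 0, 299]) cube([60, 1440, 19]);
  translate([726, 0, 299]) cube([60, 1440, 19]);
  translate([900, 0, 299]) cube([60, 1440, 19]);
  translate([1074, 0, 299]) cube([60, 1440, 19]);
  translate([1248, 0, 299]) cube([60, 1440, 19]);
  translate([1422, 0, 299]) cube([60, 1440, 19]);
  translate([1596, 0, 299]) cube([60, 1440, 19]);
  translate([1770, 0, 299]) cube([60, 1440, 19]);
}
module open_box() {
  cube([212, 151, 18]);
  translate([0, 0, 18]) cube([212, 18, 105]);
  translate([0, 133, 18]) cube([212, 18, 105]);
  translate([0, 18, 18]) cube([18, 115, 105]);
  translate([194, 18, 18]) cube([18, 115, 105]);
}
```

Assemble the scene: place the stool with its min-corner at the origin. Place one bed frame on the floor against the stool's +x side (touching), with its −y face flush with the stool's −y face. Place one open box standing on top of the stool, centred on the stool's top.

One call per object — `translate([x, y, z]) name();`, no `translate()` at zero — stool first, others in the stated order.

stool();
translate([254, 0, 0]) bed_frame();
translate([21, 94, 391]) open_box();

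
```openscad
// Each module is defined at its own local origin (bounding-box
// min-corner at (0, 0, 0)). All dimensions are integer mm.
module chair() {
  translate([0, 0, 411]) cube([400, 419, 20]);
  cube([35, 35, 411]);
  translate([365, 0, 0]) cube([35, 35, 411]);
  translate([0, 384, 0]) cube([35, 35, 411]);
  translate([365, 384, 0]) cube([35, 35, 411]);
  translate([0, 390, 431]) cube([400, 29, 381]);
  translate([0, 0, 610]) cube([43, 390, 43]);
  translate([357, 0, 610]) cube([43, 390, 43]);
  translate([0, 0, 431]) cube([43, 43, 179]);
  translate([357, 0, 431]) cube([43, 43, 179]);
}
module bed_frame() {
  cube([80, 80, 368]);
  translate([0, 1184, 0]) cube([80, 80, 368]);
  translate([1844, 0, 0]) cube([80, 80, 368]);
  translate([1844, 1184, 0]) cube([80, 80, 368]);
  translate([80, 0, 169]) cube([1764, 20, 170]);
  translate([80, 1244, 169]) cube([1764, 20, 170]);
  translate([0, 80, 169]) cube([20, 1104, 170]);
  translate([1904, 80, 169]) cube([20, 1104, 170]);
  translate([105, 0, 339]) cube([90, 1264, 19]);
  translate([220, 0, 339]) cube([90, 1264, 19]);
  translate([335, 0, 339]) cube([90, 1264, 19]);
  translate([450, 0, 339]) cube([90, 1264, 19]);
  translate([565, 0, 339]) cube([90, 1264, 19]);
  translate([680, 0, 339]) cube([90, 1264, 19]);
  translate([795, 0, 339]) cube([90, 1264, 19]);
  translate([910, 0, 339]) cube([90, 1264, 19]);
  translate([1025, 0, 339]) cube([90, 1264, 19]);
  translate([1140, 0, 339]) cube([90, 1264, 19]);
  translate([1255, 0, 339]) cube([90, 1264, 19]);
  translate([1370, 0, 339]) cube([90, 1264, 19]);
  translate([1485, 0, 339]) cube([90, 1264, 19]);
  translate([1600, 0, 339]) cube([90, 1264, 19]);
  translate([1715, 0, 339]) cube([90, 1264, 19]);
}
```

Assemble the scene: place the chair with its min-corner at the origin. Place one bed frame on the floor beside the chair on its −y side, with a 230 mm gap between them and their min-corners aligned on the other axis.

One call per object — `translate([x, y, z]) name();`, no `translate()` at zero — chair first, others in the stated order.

chair();
translate([0, -1494, 0]) bed_frame();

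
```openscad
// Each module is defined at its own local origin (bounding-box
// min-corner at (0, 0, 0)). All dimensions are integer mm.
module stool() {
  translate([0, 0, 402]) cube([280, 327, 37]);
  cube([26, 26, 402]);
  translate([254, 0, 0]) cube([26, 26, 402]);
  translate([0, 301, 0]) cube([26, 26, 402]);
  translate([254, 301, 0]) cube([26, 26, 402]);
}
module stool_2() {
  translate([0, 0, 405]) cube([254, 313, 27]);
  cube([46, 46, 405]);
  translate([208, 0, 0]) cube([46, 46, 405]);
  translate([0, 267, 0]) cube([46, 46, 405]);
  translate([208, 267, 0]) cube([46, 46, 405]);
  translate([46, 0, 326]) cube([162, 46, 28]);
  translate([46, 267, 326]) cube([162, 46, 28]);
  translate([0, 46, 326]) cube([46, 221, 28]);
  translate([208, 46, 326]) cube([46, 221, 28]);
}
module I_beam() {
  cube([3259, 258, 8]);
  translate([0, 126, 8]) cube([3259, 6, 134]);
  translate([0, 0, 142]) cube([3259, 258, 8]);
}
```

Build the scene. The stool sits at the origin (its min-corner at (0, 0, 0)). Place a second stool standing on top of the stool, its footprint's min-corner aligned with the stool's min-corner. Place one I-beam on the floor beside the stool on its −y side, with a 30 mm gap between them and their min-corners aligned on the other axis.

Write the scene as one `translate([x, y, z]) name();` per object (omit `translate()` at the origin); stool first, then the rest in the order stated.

stool();
translate([0, 0, 439]) stool_2();
translate([0, -288, 0]) I_beam();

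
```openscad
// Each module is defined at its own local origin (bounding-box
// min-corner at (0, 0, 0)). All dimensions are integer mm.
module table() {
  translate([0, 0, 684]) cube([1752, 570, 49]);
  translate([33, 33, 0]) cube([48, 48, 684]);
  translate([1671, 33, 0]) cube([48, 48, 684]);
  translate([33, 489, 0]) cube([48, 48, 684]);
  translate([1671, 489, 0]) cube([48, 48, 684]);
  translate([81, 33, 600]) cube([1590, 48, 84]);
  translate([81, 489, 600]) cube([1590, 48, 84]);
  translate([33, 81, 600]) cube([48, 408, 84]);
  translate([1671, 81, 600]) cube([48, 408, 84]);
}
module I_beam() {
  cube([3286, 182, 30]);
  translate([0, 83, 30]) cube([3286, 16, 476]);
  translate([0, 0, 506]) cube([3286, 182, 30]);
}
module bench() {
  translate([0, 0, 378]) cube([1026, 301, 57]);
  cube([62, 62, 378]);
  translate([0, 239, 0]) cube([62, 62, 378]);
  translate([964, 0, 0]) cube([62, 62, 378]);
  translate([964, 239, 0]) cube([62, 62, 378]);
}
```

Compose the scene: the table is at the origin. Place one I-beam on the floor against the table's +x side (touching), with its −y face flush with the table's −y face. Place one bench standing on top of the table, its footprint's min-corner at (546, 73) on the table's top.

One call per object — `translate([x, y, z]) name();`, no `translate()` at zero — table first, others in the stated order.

table();
translate([1752, 0, 0]) I_beam();
translate([546, 73, 733]) bench();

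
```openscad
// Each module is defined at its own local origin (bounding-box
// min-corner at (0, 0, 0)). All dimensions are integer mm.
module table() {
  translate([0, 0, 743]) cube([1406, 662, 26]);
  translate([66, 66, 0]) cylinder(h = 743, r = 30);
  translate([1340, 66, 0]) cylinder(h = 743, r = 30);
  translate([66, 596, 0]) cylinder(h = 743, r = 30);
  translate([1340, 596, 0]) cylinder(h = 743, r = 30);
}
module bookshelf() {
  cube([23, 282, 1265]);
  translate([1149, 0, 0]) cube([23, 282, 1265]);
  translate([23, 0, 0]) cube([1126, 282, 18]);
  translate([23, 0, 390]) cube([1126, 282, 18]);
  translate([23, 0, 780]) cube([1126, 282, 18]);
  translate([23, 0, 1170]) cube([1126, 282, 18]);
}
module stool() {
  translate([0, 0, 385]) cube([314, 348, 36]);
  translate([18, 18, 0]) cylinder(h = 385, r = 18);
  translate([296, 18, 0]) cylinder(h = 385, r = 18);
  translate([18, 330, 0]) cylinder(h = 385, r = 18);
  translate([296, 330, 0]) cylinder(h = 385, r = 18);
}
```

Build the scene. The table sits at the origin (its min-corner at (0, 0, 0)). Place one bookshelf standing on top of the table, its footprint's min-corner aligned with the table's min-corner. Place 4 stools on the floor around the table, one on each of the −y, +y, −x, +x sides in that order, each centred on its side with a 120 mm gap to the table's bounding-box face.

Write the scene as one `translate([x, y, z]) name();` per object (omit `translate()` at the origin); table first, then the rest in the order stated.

table();
translate([0, 0, 769]) bookshelf();
translate([546, -468, 0]) stool();
translate([546, 782, 0]) stool();
translate([-434, 157, 0]) stool();
translate([1526, 157, 0]) stool();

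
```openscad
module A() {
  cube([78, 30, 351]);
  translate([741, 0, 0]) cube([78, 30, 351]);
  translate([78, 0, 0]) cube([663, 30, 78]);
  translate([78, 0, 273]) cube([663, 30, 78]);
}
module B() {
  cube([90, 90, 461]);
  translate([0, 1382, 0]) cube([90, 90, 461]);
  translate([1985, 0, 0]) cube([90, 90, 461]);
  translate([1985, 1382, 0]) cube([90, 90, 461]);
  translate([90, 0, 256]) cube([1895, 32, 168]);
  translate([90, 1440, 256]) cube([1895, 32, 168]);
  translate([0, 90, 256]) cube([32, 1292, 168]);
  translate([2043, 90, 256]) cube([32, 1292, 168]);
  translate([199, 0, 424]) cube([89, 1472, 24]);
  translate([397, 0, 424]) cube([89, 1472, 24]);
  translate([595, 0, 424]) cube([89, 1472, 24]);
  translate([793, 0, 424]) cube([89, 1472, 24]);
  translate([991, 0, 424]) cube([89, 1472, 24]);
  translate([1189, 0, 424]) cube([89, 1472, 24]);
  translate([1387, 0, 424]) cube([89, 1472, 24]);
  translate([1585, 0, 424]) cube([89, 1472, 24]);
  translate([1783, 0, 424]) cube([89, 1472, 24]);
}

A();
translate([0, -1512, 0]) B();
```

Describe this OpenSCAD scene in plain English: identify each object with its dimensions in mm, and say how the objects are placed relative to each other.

A is a picture frame with a 663×195 mm rectangular opening (x by z) and a uniform 78 mm border on every side. Frame depth is 30 mm along y. It is built from two vertical stiles running the full outside height and two horizontal rails spanning the gap between the stiles.

B is a bed frame 2075 mm long (x) by 1472 mm wide (y). Four 90×90 mm corner posts, 461 mm tall, at the corners of the footprint. Four rails of 32 mm thickness and 168 mm height run between adjacent posts with their undersides at z = 256 mm, their outer faces flush with the outside of the frame (the two x-running rails run between the posts' inner faces; the two y-running rails run between the posts' inner faces). 9 slats, each 89 mm wide (x) and 24 mm thick, lie across the top of the two x-running rails, running the full 1472 mm width of the frame in y; the slats are evenly spaced along x between the inner faces of the end posts with equal gaps (rounded down to the nearest mm) at the −x end and between each pair — any rounding remainder accumulates at the +x end.

The bed frame is on the floor beside the picture frame on its −y side.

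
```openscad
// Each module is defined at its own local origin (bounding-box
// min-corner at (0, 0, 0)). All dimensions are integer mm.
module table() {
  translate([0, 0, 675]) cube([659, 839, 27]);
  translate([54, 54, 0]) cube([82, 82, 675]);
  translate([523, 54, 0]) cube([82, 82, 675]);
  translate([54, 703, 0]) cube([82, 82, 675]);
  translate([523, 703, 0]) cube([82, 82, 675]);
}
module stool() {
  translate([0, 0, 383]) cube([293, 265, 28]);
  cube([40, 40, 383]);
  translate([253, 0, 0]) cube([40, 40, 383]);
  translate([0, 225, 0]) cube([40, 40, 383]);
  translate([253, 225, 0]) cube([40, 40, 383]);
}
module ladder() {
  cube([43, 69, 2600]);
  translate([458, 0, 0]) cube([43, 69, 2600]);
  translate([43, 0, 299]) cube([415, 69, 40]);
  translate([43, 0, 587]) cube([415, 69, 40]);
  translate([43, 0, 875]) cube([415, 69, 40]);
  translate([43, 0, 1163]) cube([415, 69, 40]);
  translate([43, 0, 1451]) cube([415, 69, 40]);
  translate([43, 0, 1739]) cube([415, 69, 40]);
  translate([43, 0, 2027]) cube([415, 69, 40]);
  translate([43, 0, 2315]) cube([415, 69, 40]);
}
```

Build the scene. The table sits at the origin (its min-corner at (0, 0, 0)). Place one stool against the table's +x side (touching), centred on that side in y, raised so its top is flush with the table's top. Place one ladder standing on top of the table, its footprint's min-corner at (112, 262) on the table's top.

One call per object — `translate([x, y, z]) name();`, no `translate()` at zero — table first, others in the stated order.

table();
translate([659, 287, 291]) stool();
translate([112, 262, 702]) ladder();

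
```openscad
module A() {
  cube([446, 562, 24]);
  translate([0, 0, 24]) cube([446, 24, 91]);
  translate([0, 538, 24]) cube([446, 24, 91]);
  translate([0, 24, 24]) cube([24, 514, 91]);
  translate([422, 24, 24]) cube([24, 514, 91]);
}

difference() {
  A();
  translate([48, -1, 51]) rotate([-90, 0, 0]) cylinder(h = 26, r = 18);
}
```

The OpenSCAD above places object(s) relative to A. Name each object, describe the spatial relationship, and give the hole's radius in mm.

The subtracted cylinder has r = 18 mm.

A is an open box. The open box has a circular hole through its front wall. The hole's radius is 18 mm.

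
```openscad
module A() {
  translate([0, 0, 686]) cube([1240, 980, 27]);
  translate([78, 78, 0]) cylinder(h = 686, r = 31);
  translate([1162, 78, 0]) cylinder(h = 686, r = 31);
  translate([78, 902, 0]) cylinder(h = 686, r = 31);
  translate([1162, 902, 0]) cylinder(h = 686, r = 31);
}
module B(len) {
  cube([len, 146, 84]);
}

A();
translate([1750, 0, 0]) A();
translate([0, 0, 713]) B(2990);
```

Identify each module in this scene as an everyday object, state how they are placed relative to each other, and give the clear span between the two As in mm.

Second table starts at x = 1750; first ends at x = 1240; clear span = 1750 − 1240 = 510 mm.

A is a table. B is a beam. A beam spans the tops of two tables. The clear span between the two tables is 510 mm.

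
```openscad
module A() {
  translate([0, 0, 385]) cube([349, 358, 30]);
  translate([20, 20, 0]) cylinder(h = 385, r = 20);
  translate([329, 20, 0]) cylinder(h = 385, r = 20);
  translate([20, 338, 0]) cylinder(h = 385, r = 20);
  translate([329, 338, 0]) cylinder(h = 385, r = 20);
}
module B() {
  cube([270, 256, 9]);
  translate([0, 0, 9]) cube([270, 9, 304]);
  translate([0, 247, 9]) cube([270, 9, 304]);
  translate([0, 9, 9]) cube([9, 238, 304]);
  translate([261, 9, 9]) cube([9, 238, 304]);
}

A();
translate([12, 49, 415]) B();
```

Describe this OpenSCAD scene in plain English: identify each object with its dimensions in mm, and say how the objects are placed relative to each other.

A is a simple wooden stool: a rectangular seat 349 mm (x) by 358 mm (y), 30 mm thick, top face at z = 415 mm, on four round legs, each 40 mm in diameter. The legs rest on z = 0, each leg's axis is inset half a diameter from the nearest pair of seat edges (so the leg's bounding box is flush with the corner).

B is an open-topped rectangular box: outside dimensions 270×256×313 mm, with a uniform wall and base thickness of 9 mm. The base is a full 270×256 slab on the floor; four walls sit on top of the base. The front and back walls (the −y and +y sides) span the full width; the two side walls fit between them.

The open box is on top of the stool.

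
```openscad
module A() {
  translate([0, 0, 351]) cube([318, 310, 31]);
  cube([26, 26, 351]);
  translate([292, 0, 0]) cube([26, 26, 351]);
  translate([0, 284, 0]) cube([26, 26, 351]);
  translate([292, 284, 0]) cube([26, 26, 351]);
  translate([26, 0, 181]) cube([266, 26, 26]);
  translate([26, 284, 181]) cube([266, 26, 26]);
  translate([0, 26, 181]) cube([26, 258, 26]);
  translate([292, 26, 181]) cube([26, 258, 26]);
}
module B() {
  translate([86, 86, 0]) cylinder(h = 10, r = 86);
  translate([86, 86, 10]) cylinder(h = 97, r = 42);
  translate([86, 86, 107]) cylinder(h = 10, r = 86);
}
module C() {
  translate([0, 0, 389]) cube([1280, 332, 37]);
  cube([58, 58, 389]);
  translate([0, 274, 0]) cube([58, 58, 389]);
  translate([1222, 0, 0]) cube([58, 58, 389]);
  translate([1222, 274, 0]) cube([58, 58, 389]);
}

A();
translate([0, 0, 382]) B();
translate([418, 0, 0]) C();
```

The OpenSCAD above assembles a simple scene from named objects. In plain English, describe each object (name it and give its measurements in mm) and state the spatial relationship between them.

A is a four-legged stool. The seat is 318×310 mm, 31 mm thick, top at z = 382 mm. It stands on four square legs, each 26×26 mm in cross-section, from z = 0 to the seat underside, each flush with a corner of the seat. Four stretchers, 26 mm wide and 26 mm tall, connect adjacent legs with their undersides at z = 181 mm, each running between the inner faces of the legs it joins and aligned with the legs' outer faces on the other axis.

B is a spool: two coaxial disc flanges of radius 86 mm and thickness 10 mm, joined by a core cylinder of radius 42 mm and height 97 mm. The lower flange rests on z = 0 and the three cylinders share a vertical axis.

C is a bench: a 1280×332 mm seat slab, 37 mm thick, top at z = 426 mm, on four 58×58 mm square legs flush with the seat corners and standing on z = 0.

The spool is on top of the stool. The bench is on the floor beside the stool on its +x side.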